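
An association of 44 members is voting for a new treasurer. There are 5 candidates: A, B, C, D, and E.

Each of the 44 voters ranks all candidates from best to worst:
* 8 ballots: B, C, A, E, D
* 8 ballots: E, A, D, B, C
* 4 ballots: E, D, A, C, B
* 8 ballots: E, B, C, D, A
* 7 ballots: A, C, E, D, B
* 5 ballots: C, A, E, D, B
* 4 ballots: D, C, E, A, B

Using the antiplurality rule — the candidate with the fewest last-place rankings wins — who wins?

E

Last-place votes: A 8, B 20, C 8, D 8, E 0.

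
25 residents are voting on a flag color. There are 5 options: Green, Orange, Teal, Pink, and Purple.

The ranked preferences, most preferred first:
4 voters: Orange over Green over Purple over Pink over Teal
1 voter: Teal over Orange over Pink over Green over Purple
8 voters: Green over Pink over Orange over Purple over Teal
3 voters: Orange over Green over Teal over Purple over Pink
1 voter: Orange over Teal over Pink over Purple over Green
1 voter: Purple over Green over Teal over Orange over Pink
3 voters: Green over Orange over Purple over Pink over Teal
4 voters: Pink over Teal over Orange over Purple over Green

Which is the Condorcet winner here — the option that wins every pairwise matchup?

Orange

Orange vs Green: 13–12
Orange vs Teal: 19–6
Orange vs Pink: 13–12
Orange vs Purple: 24–1
Orange beats every other option.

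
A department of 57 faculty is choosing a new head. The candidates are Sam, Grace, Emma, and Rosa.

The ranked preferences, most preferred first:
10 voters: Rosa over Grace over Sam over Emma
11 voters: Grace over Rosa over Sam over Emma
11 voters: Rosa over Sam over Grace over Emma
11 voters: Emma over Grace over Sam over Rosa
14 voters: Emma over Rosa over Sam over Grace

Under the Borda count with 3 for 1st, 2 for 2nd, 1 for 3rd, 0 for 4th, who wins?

Rosa

Sam: 10×1 + 11×1 + 11×2 + 11×1 + 14×1 = 68
Grace: 10×2 + 11×3 + 11×1 + 11×2 + 14×0 = 86
Emma: 10×0 + 11×0 + 11×0 + 11×3 + 14×3 = 75
Rosa: 10×3 + 11×2 + 11×3 + 11×0 + 14×2 = 113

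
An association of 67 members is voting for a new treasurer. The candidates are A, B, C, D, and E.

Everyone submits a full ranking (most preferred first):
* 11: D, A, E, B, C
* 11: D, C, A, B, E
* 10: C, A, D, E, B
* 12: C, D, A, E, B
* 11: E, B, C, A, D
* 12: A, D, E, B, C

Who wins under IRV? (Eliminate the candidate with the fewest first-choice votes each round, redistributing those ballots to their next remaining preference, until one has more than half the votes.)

D

Round 1: A 12, B 0, C 22, D 22, E 11. B eliminated.
Round 2: A 12, C 22, D 22, E 11. E eliminated.
Round 3: A 12, C 33, D 22. A eliminated.
Round 4: C 33, D 34. D has a majority (≥34).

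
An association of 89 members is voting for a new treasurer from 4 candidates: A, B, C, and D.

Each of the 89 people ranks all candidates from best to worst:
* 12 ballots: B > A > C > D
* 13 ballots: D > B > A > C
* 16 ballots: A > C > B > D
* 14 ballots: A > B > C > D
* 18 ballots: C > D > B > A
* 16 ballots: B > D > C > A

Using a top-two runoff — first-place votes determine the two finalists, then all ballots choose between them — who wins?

Round 1 first-place votes: A 30, B 28, C 18, D 13. A and B advance.
Runoff: A is ranked above B on 30 ballots, B above A on 59.

B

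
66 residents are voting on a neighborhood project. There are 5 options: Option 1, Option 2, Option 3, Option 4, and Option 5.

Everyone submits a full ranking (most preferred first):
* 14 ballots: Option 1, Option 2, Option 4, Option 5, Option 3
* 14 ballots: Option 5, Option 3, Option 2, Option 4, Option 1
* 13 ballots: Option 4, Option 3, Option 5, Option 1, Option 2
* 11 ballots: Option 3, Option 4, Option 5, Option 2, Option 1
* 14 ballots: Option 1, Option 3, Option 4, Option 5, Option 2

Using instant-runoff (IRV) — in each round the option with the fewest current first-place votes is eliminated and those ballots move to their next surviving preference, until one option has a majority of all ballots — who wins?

Round 1: Option 1 28, Option 2 0, Option 3 11, Option 4 13, Option 5 14. Option 2 eliminated.
Round 2: Option 1 28, Option 3 11, Option 4 13, Option 5 14. Option 3 eliminated.
Round 3: Option 1 28, Option 4 24, Option 5 14. Option 5 eliminated.
Round 4: Option 1 28, Option 4 38. Option 4 has a majority (≥34).

Option 4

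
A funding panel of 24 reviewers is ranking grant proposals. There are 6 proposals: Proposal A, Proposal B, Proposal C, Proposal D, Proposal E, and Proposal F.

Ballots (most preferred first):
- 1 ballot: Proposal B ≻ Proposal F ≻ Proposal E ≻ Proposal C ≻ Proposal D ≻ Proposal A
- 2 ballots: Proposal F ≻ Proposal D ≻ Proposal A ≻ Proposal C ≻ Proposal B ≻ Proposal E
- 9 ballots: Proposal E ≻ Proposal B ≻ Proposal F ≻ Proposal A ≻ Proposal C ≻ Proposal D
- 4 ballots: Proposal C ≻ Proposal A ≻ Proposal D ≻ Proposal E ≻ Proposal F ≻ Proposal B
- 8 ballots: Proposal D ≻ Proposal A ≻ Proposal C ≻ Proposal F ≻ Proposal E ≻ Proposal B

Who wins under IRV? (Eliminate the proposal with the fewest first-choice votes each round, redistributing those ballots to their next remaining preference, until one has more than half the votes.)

Round 1: Proposal A 0, Proposal B 1, Proposal C 4, Proposal D 8, Proposal E 9, Proposal F 2. Proposal A eliminated.
Round 2: Proposal B 1, Proposal C 4, Proposal D 8, Proposal E 9, Proposal F 2. Proposal B eliminated.
Round 3: Proposal C 4, Proposal D 8, Proposal E 9, Proposal F 3. Proposal F eliminated.
Round 4: Proposal C 4, Proposal D 10, Proposal E 10. Proposal C eliminated.
Round 5: Proposal D 14, Proposal E 10. Proposal D has a majority (≥13).

Proposal D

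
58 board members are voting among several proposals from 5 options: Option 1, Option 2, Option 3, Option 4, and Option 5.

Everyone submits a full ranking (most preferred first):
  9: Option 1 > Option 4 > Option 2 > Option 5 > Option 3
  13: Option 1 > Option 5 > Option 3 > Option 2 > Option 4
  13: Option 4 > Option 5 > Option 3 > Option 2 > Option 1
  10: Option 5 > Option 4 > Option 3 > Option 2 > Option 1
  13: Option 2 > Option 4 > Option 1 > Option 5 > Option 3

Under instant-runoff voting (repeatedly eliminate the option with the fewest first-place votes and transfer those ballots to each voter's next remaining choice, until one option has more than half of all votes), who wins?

Round 1: Option 1 22, Option 2 13, Option 3 0, Option 4 13, Option 5 10. Option 3 eliminated.
Round 2: Option 1 22, Option 2 13, Option 4 13, Option 5 10. Option 5 eliminated.
Round 3: Option 1 22, Option 2 13, Option 4 23. Option 2 eliminated.
Round 4: Option 1 22, Option 4 36. Option 4 has a majority (≥30).

Option 4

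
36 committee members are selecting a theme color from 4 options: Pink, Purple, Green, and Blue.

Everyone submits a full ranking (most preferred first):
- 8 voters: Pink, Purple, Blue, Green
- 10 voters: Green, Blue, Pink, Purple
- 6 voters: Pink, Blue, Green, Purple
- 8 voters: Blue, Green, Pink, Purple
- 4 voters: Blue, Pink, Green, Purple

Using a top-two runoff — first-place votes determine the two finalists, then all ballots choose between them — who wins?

Round 1 first-place votes: Pink 14, Purple 0, Green 10, Blue 12. Pink and Blue advance.
Runoff: Pink is ranked above Blue on 14 ballots, Blue above Pink on 22.

Blue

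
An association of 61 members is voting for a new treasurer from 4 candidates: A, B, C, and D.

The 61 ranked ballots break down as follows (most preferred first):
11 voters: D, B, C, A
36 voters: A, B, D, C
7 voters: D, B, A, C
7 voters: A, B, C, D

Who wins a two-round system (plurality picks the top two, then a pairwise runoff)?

A

Round 1 first-place votes: A 43, B 0, C 0, D 18. A and D advance.
Runoff: A is ranked above D on 43 ballots, D above A on 18.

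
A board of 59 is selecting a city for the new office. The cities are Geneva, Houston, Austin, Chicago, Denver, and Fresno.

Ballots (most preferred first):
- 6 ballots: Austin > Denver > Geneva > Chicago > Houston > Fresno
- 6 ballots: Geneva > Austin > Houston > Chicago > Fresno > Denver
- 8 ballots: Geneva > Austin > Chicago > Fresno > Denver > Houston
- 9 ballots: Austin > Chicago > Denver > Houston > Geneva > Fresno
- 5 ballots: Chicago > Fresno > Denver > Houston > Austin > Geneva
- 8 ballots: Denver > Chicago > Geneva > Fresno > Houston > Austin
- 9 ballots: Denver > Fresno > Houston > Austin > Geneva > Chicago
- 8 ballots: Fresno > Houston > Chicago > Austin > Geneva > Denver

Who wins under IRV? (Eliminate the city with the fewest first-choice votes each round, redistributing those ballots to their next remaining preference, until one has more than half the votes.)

Austin

Round 1: Geneva 14, Houston 0, Austin 15, Chicago 5, Denver 17, Fresno 8. Houston eliminated.
Round 2: Geneva 14, Austin 15, Chicago 5, Denver 17, Fresno 8. Chicago eliminated.
Round 3: Geneva 14, Austin 15, Denver 17, Fresno 13. Fresno eliminated.
Round 4: Geneva 14, Austin 23, Denver 22. Geneva eliminated.
Round 5: Austin 37, Denver 22. Austin has a majority (≥30).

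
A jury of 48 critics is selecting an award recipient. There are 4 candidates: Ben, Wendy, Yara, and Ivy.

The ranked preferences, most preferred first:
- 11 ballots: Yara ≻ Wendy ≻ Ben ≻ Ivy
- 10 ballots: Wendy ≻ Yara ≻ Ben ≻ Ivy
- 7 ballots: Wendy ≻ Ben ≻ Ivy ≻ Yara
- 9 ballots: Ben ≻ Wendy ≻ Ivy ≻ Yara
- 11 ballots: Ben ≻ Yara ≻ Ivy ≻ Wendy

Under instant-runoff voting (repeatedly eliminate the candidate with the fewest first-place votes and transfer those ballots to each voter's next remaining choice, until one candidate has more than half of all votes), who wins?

Wendy

Round 1: Ben 20, Wendy 17, Yara 11, Ivy 0. Ivy eliminated.
Round 2: Ben 20, Wendy 17, Yara 11. Yara eliminated.
Round 3: Ben 20, Wendy 28. Wendy has a majority (≥25).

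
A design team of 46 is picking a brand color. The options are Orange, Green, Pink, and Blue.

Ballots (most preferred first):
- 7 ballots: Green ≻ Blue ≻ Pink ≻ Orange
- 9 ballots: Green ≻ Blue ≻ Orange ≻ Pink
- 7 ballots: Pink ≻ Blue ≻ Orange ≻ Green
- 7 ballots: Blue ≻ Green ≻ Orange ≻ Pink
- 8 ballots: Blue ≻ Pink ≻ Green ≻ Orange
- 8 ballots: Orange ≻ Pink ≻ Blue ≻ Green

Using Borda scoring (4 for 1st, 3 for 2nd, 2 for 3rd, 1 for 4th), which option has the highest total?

Blue

Orange: 7×1 + 9×2 + 7×2 + 7×2 + 8×1 + 8×4 = 93
Green: 7×4 + 9×4 + 7×1 + 7×3 + 8×2 + 8×1 = 116
Pink: 7×2 + 9×1 + 7×4 + 7×1 + 8×3 + 8×3 = 106
Blue: 7×3 + 9×3 + 7×3 + 7×4 + 8×4 + 8×2 = 145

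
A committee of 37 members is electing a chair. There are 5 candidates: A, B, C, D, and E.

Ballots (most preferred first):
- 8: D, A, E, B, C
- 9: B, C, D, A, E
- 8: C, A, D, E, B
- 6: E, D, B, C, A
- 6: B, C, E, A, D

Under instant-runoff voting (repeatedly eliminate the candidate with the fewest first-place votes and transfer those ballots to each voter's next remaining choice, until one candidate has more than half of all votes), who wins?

Round 1: A 0, B 15, C 8, D 8, E 6. A eliminated.
Round 2: B 15, C 8, D 8, E 6. E eliminated.
Round 3: B 15, C 8, D 14. C eliminated.
Round 4: B 15, D 22. D has a majority (≥19).

D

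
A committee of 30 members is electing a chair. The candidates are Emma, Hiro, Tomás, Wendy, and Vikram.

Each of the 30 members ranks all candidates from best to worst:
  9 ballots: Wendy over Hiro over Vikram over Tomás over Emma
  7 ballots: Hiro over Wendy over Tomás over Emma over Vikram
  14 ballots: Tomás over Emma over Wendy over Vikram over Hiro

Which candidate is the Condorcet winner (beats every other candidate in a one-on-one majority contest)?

Wendy vs Emma: 16–14
Wendy vs Hiro: 23–7
Wendy vs Tomás: 16–14
Wendy vs Vikram: 30–0
Wendy beats every other candidate.

Wendy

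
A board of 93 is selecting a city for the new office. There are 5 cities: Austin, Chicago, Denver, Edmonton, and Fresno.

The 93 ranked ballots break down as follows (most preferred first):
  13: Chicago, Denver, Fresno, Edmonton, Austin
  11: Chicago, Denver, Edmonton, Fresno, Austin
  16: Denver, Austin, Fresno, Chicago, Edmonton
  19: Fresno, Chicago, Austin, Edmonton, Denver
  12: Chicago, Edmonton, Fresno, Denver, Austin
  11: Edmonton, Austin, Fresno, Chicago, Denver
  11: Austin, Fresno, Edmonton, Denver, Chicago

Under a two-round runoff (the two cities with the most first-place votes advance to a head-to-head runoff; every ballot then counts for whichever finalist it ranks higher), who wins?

Round 1 first-place votes: Austin 11, Chicago 36, Denver 16, Edmonton 11, Fresno 19. Chicago and Fresno advance.
Runoff: Chicago is ranked above Fresno on 36 ballots, Fresno above Chicago on 57.

Fresno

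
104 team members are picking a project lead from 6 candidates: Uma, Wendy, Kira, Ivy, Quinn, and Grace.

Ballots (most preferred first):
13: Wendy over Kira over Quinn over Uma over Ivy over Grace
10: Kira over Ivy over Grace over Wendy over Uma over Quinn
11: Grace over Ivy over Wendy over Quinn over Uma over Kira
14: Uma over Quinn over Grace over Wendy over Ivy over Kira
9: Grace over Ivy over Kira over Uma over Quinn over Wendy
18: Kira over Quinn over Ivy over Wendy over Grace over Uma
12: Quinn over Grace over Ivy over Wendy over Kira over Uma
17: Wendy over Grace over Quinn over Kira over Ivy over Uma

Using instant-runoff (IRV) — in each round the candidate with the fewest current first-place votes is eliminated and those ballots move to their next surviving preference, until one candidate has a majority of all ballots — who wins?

Round 1: Uma 14, Wendy 30, Kira 28, Ivy 0, Quinn 12, Grace 20. Ivy eliminated.
Round 2: Uma 14, Wendy 30, Kira 28, Quinn 12, Grace 20. Quinn eliminated.
Round 3: Uma 14, Wendy 30, Kira 28, Grace 32. Uma eliminated.
Round 4: Wendy 30, Kira 28, Grace 46. Kira eliminated.
Round 5: Wendy 48, Grace 56. Grace has a majority (≥53).

Grace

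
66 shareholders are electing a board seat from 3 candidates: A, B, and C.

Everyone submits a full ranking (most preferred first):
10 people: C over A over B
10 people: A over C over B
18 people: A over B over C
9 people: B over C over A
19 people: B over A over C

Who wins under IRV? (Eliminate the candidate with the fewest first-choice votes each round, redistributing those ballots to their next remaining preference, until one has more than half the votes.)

A

Round 1: A 28, B 28, C 10. C eliminated.
Round 2: A 38, B 28. A has a majority (≥34).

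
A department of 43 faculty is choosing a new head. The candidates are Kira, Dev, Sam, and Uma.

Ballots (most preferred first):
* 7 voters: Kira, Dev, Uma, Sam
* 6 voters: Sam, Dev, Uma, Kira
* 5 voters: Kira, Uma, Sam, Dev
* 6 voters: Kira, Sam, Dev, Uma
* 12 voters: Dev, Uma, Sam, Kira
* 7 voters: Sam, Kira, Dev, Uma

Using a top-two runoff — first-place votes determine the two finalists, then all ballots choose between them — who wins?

Round 1 first-place votes: Kira 18, Dev 12, Sam 13, Uma 0. Kira and Sam advance.
Runoff: Kira is ranked above Sam on 18 ballots, Sam above Kira on 25.

Sam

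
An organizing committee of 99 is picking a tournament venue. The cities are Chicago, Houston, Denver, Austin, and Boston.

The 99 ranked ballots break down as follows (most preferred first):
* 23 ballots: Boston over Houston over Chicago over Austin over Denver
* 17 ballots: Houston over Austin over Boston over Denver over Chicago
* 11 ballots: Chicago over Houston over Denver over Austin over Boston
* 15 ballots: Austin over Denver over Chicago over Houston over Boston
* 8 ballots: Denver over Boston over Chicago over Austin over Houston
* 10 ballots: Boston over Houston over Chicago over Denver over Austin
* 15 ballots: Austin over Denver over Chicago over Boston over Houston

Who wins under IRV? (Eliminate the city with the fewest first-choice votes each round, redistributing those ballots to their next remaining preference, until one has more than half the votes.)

Austin

Round 1: Chicago 11, Houston 17, Denver 8, Austin 30, Boston 33. Denver eliminated.
Round 2: Chicago 11, Houston 17, Austin 30, Boston 41. Chicago eliminated.
Round 3: Houston 28, Austin 30, Boston 41. Houston eliminated.
Round 4: Austin 58, Boston 41. Austin has a majority (≥50).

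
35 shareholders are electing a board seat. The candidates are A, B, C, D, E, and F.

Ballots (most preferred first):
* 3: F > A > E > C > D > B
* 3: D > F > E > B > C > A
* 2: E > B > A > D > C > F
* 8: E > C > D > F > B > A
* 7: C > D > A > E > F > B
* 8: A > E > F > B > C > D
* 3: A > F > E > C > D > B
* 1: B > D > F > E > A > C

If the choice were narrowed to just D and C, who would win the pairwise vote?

D is ranked above C on 6 ballots; C above D on 29.

C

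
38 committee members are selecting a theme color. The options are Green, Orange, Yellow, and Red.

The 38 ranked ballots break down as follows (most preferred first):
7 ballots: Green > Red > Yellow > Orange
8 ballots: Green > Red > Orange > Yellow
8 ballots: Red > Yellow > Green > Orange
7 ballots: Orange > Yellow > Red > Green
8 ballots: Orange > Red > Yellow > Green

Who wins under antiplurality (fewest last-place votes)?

Red

Last-place votes: Green 15, Orange 15, Yellow 8, Red 0.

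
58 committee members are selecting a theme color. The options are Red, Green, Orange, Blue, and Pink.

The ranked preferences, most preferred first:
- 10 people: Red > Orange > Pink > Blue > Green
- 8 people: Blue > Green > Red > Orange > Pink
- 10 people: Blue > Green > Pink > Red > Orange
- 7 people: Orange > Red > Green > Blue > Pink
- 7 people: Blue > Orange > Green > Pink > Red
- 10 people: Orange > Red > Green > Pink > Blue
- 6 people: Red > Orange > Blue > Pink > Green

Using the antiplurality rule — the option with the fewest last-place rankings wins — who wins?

Last-place votes: Red 7, Green 16, Orange 10, Blue 10, Pink 15.

Red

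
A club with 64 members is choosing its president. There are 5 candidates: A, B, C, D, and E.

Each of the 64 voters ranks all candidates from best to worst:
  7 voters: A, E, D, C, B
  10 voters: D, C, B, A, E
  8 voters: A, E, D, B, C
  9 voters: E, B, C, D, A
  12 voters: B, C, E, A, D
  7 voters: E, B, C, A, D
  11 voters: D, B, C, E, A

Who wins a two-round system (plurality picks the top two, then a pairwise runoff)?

E

Round 1 first-place votes: A 15, B 12, C 0, D 21, E 16. D and E advance.
Runoff: D is ranked above E on 21 ballots, E above D on 43.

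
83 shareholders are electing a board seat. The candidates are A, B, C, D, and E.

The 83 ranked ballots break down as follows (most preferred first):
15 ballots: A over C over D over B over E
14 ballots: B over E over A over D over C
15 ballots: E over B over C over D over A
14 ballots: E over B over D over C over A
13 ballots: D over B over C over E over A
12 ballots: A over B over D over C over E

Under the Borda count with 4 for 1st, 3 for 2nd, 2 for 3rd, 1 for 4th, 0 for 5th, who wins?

B

A: 15×4 + 14×2 + 15×0 + 14×0 + 13×0 + 12×4 = 136
B: 15×1 + 14×4 + 15×3 + 14×3 + 13×3 + 12×3 = 233
C: 15×3 + 14×0 + 15×2 + 14×1 + 13×2 + 12×1 = 127
D: 15×2 + 14×1 + 15×1 + 14×2 + 13×4 + 12×2 = 163
E: 15×0 + 14×3 + 15×4 + 14×4 + 13×1 + 12×0 = 171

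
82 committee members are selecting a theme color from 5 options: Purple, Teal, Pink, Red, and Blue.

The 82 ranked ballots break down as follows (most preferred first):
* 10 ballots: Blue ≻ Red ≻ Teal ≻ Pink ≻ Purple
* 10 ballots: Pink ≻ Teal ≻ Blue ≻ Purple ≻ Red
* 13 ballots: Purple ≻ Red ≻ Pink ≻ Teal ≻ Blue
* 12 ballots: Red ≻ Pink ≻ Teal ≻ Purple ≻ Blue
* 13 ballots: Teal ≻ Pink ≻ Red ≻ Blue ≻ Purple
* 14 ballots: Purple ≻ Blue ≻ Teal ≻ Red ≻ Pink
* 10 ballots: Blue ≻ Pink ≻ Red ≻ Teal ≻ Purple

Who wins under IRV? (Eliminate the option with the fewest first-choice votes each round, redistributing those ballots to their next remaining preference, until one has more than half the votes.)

Round 1: Purple 27, Teal 13, Pink 10, Red 12, Blue 20. Pink eliminated.
Round 2: Purple 27, Teal 23, Red 12, Blue 20. Red eliminated.
Round 3: Purple 27, Teal 35, Blue 20. Blue eliminated.
Round 4: Purple 27, Teal 55. Teal has a majority (≥42).

Teal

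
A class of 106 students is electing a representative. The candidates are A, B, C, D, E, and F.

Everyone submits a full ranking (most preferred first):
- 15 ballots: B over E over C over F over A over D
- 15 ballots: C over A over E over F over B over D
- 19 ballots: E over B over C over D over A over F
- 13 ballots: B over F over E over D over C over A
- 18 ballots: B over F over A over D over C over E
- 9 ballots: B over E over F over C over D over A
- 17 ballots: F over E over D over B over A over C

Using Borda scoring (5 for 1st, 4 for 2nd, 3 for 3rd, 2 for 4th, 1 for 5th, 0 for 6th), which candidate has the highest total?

A: 15×1 + 15×4 + 19×1 + 13×0 + 18×3 + 9×0 + 17×1 = 165
B: 15×5 + 15×1 + 19×4 + 13×5 + 18×5 + 9×5 + 17×2 = 400
C: 15×3 + 15×5 + 19×3 + 13×1 + 18×1 + 9×2 + 17×0 = 226
D: 15×0 + 15×0 + 19×2 + 13×2 + 18×2 + 9×1 + 17×3 = 160
E: 15×4 + 15×3 + 19×5 + 13×3 + 18×0 + 9×4 + 17×4 = 343
F: 15×2 + 15×2 + 19×0 + 13×4 + 18×4 + 9×3 + 17×5 = 296

B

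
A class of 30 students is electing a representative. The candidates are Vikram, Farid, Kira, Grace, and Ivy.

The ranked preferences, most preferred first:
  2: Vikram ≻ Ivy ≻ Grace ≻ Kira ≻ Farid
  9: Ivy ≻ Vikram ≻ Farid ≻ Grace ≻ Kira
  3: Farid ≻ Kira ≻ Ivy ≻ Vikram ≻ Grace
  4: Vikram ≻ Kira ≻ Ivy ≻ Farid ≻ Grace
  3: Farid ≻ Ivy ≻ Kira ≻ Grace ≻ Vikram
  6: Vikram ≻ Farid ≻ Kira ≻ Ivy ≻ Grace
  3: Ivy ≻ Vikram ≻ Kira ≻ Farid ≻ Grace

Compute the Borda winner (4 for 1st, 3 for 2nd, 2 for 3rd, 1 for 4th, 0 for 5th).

Vikram

Vikram: 2×4 + 9×3 + 3×1 + 4×4 + 3×0 + 6×4 + 3×3 = 87
Farid: 2×0 + 9×2 + 3×4 + 4×1 + 3×4 + 6×3 + 3×1 = 67
Kira: 2×1 + 9×0 + 3×3 + 4×3 + 3×2 + 6×2 + 3×2 = 47
Grace: 2×2 + 9×1 + 3×0 + 4×0 + 3×1 + 6×0 + 3×0 = 16
Ivy: 2×3 + 9×4 + 3×2 + 4×2 + 3×3 + 6×1 + 3×4 = 83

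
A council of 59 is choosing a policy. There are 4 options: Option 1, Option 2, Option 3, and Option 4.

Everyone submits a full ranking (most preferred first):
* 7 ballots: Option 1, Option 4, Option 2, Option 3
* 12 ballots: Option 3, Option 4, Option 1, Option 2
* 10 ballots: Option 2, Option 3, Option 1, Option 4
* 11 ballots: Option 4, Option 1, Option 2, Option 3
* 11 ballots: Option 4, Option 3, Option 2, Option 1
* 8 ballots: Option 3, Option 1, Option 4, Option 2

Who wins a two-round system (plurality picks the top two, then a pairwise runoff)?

Round 1 first-place votes: Option 1 7, Option 2 10, Option 3 20, Option 4 22. Option 4 and Option 3 advance.
Runoff: Option 4 is ranked above Option 3 on 29 ballots, Option 3 above Option 4 on 30.

Option 3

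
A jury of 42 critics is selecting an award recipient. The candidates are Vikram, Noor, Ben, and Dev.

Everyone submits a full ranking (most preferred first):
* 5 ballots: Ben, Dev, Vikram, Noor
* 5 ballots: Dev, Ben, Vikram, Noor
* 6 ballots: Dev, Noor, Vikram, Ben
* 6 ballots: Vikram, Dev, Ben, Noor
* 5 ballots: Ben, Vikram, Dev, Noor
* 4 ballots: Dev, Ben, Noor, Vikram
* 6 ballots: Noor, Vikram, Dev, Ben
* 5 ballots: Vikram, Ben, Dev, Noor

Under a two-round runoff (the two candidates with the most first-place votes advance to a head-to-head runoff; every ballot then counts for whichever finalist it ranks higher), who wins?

Round 1 first-place votes: Vikram 11, Noor 6, Ben 10, Dev 15. Dev and Vikram advance.
Runoff: Dev is ranked above Vikram on 20 ballots, Vikram above Dev on 22.

Vikram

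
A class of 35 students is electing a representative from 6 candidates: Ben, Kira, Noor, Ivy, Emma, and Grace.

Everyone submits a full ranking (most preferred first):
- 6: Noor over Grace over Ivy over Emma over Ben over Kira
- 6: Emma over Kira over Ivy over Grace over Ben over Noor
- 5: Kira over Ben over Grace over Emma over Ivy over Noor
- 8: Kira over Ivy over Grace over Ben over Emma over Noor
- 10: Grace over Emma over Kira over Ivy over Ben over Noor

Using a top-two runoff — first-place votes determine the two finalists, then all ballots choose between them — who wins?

Round 1 first-place votes: Ben 0, Kira 13, Noor 6, Ivy 0, Emma 6, Grace 10. Kira and Grace advance.
Runoff: Kira is ranked above Grace on 19 ballots, Grace above Kira on 16.

Kira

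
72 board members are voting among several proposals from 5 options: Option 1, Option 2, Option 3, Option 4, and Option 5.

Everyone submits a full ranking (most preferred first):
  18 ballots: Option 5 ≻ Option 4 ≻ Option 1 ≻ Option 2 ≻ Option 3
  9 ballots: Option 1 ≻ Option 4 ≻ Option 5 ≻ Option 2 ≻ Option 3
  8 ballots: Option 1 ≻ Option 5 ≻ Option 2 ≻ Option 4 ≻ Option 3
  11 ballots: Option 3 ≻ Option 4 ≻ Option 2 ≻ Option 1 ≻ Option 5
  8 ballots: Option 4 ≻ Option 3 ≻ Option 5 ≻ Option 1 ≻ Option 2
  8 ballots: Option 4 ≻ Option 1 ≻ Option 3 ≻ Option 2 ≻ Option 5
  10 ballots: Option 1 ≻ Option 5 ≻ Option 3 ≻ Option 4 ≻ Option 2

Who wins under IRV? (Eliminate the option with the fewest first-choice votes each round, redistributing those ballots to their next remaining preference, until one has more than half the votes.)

Option 4

Round 1: Option 1 27, Option 2 0, Option 3 11, Option 4 16, Option 5 18. Option 2 eliminated.
Round 2: Option 1 27, Option 3 11, Option 4 16, Option 5 18. Option 3 eliminated.
Round 3: Option 1 27, Option 4 27, Option 5 18. Option 5 eliminated.
Round 4: Option 1 27, Option 4 45. Option 4 has a majority (≥37).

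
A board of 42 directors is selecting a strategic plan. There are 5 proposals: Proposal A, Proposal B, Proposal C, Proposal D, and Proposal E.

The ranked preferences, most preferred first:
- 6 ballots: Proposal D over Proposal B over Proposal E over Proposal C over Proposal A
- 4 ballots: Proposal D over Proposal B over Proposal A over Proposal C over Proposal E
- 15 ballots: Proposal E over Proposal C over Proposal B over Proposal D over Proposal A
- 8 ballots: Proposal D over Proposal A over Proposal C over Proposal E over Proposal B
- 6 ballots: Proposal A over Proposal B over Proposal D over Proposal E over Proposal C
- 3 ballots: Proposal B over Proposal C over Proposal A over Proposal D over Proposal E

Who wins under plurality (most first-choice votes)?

First-place votes: Proposal A 6, Proposal B 3, Proposal C 0, Proposal D 18, Proposal E 15.

Proposal D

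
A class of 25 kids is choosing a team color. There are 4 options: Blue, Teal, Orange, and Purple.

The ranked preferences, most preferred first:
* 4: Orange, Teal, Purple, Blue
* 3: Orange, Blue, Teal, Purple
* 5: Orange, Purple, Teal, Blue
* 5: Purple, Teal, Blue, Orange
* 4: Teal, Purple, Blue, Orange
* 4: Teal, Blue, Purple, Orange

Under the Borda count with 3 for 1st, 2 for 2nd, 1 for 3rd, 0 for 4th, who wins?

Blue: 4×0 + 3×2 + 5×0 + 5×1 + 4×1 + 4×2 = 23
Teal: 4×2 + 3×1 + 5×1 + 5×2 + 4×3 + 4×3 = 50
Orange: 4×3 + 3×3 + 5×3 + 5×0 + 4×0 + 4×0 = 36
Purple: 4×1 + 3×0 + 5×2 + 5×3 + 4×2 + 4×1 = 41

Teal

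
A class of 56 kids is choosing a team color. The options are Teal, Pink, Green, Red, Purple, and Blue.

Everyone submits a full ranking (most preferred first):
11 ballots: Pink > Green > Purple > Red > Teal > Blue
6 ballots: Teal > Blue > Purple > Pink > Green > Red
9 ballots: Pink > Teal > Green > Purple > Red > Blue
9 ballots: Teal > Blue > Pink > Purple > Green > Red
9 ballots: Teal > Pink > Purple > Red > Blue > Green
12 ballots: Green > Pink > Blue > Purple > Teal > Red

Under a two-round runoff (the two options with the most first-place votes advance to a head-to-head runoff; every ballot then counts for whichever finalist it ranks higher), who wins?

Pink

Round 1 first-place votes: Teal 24, Pink 20, Green 12, Red 0, Purple 0, Blue 0. Teal and Pink advance.
Runoff: Teal is ranked above Pink on 24 ballots, Pink above Teal on 32.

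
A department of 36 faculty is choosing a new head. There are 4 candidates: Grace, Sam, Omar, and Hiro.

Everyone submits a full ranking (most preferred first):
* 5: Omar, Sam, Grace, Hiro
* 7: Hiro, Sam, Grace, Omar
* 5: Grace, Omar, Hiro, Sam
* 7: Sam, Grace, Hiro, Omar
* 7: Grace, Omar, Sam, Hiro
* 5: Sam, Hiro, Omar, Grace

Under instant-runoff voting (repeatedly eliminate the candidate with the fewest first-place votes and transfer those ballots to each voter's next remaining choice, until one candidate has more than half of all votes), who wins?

Sam

Round 1: Grace 12, Sam 12, Omar 5, Hiro 7. Omar eliminated.
Round 2: Grace 12, Sam 17, Hiro 7. Hiro eliminated.
Round 3: Grace 12, Sam 24. Sam has a majority (≥19).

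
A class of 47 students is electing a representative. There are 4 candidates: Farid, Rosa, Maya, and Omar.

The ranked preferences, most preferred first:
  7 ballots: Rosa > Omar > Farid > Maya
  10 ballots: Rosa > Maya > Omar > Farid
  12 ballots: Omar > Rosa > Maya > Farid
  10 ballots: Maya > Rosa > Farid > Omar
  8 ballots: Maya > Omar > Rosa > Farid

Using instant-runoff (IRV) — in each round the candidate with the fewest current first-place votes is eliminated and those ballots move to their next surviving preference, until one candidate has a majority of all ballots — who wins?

Rosa

Round 1: Farid 0, Rosa 17, Maya 18, Omar 12. Farid eliminated.
Round 2: Rosa 17, Maya 18, Omar 12. Omar eliminated.
Round 3: Rosa 29, Maya 18. Rosa has a majority (≥24).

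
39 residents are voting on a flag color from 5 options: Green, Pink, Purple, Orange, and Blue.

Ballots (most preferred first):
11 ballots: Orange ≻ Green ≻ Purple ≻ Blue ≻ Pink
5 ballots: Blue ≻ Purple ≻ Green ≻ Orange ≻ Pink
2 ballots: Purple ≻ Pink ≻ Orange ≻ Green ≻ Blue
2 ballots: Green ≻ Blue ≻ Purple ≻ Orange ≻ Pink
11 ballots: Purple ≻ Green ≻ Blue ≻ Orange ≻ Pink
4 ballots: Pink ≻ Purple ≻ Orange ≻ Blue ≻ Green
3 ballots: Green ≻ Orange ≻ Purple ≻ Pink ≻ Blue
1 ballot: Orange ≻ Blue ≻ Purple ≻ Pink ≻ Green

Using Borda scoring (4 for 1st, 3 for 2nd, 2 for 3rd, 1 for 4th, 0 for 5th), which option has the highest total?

Purple

Green: 11×3 + 5×2 + 2×1 + 2×4 + 11×3 + 4×0 + 3×4 + 1×0 = 98
Pink: 11×0 + 5×0 + 2×3 + 2×0 + 11×0 + 4×4 + 3×1 + 1×1 = 26
Purple: 11×2 + 5×3 + 2×4 + 2×2 + 11×4 + 4×3 + 3×2 + 1×2 = 113
Orange: 11×4 + 5×1 + 2×2 + 2×1 + 11×1 + 4×2 + 3×3 + 1×4 = 87
Blue: 11×1 + 5×4 + 2×0 + 2×3 + 11×2 + 4×1 + 3×0 + 1×3 = 66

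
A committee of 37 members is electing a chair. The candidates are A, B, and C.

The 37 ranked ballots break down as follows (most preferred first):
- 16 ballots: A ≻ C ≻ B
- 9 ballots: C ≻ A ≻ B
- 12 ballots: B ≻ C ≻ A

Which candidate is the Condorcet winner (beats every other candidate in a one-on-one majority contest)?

C vs A: 21–16
C vs B: 25–12
C beats every other candidate.

C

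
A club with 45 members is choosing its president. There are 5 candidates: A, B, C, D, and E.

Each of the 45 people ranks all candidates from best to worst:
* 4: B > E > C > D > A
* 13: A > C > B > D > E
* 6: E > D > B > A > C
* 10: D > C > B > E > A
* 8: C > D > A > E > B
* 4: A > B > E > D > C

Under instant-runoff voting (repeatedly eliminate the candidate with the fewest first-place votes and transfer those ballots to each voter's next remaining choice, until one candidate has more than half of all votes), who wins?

Round 1: A 17, B 4, C 8, D 10, E 6. B eliminated.
Round 2: A 17, C 8, D 10, E 10. C eliminated.
Round 3: A 17, D 18, E 10. E eliminated.
Round 4: A 17, D 28. D has a majority (≥23).

D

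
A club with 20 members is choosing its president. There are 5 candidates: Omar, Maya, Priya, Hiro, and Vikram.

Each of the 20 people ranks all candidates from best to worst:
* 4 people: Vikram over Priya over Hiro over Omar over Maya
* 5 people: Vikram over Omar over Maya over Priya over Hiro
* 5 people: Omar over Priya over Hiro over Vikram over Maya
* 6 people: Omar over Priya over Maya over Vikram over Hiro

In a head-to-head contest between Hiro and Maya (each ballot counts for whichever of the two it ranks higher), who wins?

Hiro is ranked above Maya on 9 ballots; Maya above Hiro on 11.

Maya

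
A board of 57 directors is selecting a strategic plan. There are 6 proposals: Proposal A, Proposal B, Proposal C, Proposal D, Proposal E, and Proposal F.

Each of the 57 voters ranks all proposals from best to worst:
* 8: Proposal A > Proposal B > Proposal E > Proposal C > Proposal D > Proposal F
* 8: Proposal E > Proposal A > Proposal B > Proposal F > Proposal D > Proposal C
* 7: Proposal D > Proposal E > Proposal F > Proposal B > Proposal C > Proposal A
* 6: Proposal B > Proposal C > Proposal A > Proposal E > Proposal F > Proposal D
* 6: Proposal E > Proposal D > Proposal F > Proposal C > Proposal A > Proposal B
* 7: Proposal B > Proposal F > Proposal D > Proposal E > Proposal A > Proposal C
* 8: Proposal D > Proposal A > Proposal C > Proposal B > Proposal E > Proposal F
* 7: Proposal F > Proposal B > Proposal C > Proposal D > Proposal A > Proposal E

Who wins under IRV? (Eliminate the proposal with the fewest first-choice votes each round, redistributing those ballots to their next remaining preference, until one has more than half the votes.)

Round 1: Proposal A 8, Proposal B 13, Proposal C 0, Proposal D 15, Proposal E 14, Proposal F 7. Proposal C eliminated.
Round 2: Proposal A 8, Proposal B 13, Proposal D 15, Proposal E 14, Proposal F 7. Proposal F eliminated.
Round 3: Proposal A 8, Proposal B 20, Proposal D 15, Proposal E 14. Proposal A eliminated.
Round 4: Proposal B 28, Proposal D 15, Proposal E 14. Proposal E eliminated.
Round 5: Proposal B 36, Proposal D 21. Proposal B has a majority (≥29).

Proposal B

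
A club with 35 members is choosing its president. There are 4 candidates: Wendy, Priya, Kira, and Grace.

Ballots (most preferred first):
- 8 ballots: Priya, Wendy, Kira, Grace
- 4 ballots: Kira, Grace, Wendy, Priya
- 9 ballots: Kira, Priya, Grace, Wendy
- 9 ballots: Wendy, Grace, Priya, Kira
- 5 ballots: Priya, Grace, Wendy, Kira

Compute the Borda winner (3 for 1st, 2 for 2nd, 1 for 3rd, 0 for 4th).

Wendy: 8×2 + 4×1 + 9×0 + 9×3 + 5×1 = 52
Priya: 8×3 + 4×0 + 9×2 + 9×1 + 5×3 = 66
Kira: 8×1 + 4×3 + 9×3 + 9×0 + 5×0 = 47
Grace: 8×0 + 4×2 + 9×1 + 9×2 + 5×2 = 45

Priya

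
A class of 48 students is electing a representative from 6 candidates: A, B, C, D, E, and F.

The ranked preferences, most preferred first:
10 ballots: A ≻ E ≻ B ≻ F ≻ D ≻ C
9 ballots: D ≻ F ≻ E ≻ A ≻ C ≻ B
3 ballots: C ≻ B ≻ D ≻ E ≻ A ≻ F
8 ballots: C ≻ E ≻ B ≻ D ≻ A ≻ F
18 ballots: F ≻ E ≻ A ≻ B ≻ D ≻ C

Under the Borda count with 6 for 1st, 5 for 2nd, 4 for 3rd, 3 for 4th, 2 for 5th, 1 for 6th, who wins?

A: 10×6 + 9×3 + 3×2 + 8×2 + 18×4 = 181
B: 10×4 + 9×1 + 3×5 + 8×4 + 18×3 = 150
C: 10×1 + 9×2 + 3×6 + 8×6 + 18×1 = 112
D: 10×2 + 9×6 + 3×4 + 8×3 + 18×2 = 146
E: 10×5 + 9×4 + 3×3 + 8×5 + 18×5 = 225
F: 10×3 + 9×5 + 3×1 + 8×1 + 18×6 = 194

E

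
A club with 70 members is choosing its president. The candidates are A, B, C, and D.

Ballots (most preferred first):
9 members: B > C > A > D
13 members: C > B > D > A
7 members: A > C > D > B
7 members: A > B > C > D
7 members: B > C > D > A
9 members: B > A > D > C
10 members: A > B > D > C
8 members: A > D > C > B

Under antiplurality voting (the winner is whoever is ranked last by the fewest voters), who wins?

B

Last-place votes: A 20, B 15, C 19, D 16.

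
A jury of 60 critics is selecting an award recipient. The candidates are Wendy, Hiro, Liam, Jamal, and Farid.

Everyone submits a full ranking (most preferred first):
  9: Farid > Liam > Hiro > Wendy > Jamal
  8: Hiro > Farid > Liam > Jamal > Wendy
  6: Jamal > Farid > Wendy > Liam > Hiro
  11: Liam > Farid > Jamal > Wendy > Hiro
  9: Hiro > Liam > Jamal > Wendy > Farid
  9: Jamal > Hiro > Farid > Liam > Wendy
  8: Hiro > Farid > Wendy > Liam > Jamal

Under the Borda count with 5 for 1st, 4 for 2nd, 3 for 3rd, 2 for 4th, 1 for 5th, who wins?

Wendy: 9×2 + 8×1 + 6×3 + 11×2 + 9×2 + 9×1 + 8×3 = 117
Hiro: 9×3 + 8×5 + 6×1 + 11×1 + 9×5 + 9×4 + 8×5 = 205
Liam: 9×4 + 8×3 + 6×2 + 11×5 + 9×4 + 9×2 + 8×2 = 197
Jamal: 9×1 + 8×2 + 6×5 + 11×3 + 9×3 + 9×5 + 8×1 = 168
Farid: 9×5 + 8×4 + 6×4 + 11×4 + 9×1 + 9×3 + 8×4 = 213

Farid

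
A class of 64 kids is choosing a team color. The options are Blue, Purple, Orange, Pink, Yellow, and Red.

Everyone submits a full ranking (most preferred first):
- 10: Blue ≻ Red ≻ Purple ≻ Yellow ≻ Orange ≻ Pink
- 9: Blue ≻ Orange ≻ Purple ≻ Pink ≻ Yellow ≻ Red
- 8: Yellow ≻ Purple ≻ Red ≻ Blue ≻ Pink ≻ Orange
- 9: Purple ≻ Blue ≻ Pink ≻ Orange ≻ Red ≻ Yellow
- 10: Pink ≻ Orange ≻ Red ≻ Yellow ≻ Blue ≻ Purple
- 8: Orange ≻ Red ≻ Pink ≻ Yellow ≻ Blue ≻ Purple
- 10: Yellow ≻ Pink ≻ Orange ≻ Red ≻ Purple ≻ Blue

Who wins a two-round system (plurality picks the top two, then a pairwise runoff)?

Yellow

Round 1 first-place votes: Blue 19, Purple 9, Orange 8, Pink 10, Yellow 18, Red 0. Blue and Yellow advance.
Runoff: Blue is ranked above Yellow on 28 ballots, Yellow above Blue on 36.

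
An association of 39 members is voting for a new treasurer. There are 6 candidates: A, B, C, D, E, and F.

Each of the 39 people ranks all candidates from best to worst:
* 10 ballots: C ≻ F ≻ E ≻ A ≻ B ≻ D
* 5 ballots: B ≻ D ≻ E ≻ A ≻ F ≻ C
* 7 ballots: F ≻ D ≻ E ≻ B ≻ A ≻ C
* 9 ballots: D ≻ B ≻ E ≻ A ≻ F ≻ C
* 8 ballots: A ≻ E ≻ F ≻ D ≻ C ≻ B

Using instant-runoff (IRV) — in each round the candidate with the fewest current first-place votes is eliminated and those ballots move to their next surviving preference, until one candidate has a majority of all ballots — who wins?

D

Round 1: A 8, B 5, C 10, D 9, E 0, F 7. E eliminated.
Round 2: A 8, B 5, C 10, D 9, F 7. B eliminated.
Round 3: A 8, C 10, D 14, F 7. F eliminated.
Round 4: A 8, C 10, D 21. D has a majority (≥20).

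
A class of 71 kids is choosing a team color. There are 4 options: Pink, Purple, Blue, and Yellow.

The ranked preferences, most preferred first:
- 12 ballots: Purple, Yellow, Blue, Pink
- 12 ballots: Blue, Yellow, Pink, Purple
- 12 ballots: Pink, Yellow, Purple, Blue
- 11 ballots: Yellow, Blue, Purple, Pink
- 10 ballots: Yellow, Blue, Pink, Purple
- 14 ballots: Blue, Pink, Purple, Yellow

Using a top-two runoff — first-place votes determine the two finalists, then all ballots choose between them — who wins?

Round 1 first-place votes: Pink 12, Purple 12, Blue 26, Yellow 21. Blue and Yellow advance.
Runoff: Blue is ranked above Yellow on 26 ballots, Yellow above Blue on 45.

Yellow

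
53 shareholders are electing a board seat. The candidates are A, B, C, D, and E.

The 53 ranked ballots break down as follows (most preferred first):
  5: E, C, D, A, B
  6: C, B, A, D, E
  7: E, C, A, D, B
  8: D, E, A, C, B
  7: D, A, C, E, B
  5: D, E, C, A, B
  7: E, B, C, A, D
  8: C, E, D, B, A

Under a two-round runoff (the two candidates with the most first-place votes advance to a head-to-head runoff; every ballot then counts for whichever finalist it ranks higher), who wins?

E

Round 1 first-place votes: A 0, B 0, C 14, D 20, E 19. D and E advance.
Runoff: D is ranked above E on 26 ballots, E above D on 27.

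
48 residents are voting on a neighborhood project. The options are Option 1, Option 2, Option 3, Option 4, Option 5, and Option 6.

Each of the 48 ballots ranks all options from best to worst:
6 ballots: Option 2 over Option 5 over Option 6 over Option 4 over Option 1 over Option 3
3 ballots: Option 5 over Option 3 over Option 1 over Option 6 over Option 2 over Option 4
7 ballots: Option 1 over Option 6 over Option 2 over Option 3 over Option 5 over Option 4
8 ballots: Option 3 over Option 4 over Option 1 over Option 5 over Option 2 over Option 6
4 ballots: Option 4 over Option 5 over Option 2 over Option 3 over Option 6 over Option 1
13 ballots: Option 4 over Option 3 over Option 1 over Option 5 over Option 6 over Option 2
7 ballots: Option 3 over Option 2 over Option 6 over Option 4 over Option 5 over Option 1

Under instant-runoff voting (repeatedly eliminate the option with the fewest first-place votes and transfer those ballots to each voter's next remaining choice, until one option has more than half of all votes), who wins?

Option 3

Round 1: Option 1 7, Option 2 6, Option 3 15, Option 4 17, Option 5 3, Option 6 0. Option 6 eliminated.
Round 2: Option 1 7, Option 2 6, Option 3 15, Option 4 17, Option 5 3. Option 5 eliminated.
Round 3: Option 1 7, Option 2 6, Option 3 18, Option 4 17. Option 2 eliminated.
Round 4: Option 1 7, Option 3 18, Option 4 23. Option 1 eliminated.
Round 5: Option 3 25, Option 4 23. Option 3 has a majority (≥25).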